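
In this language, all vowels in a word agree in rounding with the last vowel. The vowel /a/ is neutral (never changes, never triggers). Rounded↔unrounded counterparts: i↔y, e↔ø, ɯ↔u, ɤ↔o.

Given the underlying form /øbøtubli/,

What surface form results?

/ø/ harmonizes with /i/ ([-round]) → [e]
/ø/ harmonizes with /i/ ([-round]) → [e]
/u/ harmonizes with /i/ ([-round]) → [ɯ]

[ebetɯbli]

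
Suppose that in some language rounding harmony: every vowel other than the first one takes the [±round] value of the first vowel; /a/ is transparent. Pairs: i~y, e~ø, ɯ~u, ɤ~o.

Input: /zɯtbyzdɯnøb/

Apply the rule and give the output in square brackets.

[zɯtbizdɯneb]

/y/ harmonizes with /ɯ/ ([-round]) → [i]
/ø/ harmonizes with /ɯ/ ([-round]) → [e]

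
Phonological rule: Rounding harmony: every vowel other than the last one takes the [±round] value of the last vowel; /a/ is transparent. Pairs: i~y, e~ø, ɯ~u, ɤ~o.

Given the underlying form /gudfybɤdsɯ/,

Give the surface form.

/u/ harmonizes with /ɯ/ ([-round]) → [ɯ]
/y/ harmonizes with /ɯ/ ([-round]) → [i]

[gɯdfibɤdsɯ]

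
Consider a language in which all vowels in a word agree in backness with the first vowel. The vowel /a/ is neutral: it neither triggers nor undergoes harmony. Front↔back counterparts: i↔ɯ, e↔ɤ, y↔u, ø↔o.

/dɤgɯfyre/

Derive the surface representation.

[dɤgɯfurɤ]

/y/ harmonizes with /ɤ/ ([+back]) → [u]
/e/ harmonizes with /ɤ/ ([+back]) → [ɤ]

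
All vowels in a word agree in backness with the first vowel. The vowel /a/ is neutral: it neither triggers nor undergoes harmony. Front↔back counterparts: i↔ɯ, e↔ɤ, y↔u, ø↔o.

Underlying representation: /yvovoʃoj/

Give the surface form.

/o/ harmonizes with /y/ ([-back]) → [ø]
/o/ harmonizes with /y/ ([-back]) → [ø]
/o/ harmonizes with /y/ ([-back]) → [ø]

[yvøvøʃøj]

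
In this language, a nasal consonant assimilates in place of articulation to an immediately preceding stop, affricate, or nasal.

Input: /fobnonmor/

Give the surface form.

/n/ after /b/ (labial) → [m]
/m/ after /n/ (alveolar) → [n]

[fobmonnor]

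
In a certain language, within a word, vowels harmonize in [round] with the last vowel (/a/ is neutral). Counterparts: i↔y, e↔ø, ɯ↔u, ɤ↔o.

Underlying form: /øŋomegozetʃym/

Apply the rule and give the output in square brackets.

[øŋomøgozøtʃym]

/e/ harmonizes with /y/ ([+round]) → [ø]
/e/ harmonizes with /y/ ([+round]) → [ø]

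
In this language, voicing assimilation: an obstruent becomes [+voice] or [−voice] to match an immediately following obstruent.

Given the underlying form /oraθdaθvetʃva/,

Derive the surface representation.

[oraðdaðvedʒva]

/θ/ before /d/ (voiced) → [ð]
/θ/ before /v/ (voiced) → [ð]
/tʃ/ before /v/ (voiced) → [dʒ]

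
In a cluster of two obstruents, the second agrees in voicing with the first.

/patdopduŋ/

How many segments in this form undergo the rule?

/d/ after /t/ (voiceless) → [t]
/d/ after /p/ (voiceless) → [t]
2 segments change.

2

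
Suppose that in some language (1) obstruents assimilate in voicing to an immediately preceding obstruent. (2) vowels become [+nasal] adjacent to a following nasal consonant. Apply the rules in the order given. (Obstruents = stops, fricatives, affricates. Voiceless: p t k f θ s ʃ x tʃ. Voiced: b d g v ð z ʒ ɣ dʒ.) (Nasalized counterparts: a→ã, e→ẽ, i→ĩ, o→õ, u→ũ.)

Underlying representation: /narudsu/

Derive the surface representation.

Rule 1: /s/ after /d/ (voiced) → [z]
After rule 1: narudzu
Rule 2: no segment meets the rule's conditions; no change.

[narudzu]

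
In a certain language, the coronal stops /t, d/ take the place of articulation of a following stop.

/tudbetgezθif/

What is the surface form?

/d/ before /b/ (labial) → [b]
/t/ before /g/ (velar) → [k]

[tubbekgezθif]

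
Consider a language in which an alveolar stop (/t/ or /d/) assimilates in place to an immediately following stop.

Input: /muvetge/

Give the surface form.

/t/ before /g/ (velar) → [k]

[muvekge]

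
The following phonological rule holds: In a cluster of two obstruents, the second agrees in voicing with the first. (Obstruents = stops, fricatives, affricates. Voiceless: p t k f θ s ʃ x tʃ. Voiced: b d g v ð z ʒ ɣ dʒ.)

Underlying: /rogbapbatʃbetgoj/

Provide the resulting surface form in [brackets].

/b/ after /p/ (voiceless) → [p]
/b/ after /tʃ/ (voiceless) → [p]
/g/ after /t/ (voiceless) → [k]

[rogbappatʃpetkoj]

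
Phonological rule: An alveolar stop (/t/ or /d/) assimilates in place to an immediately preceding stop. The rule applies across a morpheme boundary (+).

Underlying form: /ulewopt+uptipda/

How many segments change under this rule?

3

/t/ after /p/ (labial) → [p]
/t/ after /p/ (labial) → [p]
/d/ after /p/ (labial) → [b]
3 segments change.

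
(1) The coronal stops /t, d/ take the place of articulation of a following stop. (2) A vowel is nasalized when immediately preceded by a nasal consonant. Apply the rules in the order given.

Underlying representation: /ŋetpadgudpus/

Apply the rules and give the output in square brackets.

Rule 1: /t/ before /p/ (labial) → [p]
Rule 1: /d/ before /g/ (velar) → [g]
Rule 1: /d/ before /p/ (labial) → [b]
After rule 1: ŋeppaggubpus
Rule 2: /e/ after nasal /ŋ/ → [ẽ]

[ŋẽppaggubpus]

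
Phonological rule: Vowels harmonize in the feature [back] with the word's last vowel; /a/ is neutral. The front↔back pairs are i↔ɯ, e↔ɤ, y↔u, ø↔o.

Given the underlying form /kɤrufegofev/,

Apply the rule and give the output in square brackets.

[keryfegøfev]

/ɤ/ harmonizes with /e/ ([-back]) → [e]
/u/ harmonizes with /e/ ([-back]) → [y]
/o/ harmonizes with /e/ ([-back]) → [ø]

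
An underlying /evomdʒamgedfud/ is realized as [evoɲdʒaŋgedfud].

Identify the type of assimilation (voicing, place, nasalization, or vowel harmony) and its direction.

place assimilation, regressive

/m/→[ɲ] /m/→[ŋ].
Each target copies a feature from the following segment, so the direction is regressive.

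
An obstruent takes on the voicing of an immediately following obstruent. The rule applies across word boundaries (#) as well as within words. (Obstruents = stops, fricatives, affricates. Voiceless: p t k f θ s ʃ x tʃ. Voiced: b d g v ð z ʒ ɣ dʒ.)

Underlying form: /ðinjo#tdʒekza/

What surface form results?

[ðinjo#ddʒegza]

/t/ before /dʒ/ (voiced) → [d]
/k/ before /z/ (voiced) → [g]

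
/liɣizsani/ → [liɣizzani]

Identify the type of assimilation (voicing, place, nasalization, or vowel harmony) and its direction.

/s/→[z].
Each target copies a feature from the preceding segment, so the direction is progressive.

voicing assimilation, progressive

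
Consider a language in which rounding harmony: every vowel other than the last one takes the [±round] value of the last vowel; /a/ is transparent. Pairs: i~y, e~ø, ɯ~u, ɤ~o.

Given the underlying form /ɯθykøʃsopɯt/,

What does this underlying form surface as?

[ɯθikeʃsɤpɯt]

/y/ harmonizes with /ɯ/ ([-round]) → [i]
/ø/ harmonizes with /ɯ/ ([-round]) → [e]
/o/ harmonizes with /ɯ/ ([-round]) → [ɤ]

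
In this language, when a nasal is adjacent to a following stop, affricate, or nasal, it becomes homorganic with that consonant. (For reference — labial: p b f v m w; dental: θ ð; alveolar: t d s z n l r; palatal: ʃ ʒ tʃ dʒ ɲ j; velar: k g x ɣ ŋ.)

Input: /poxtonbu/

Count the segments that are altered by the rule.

/n/ before /b/ (labial) → [m]
1 segment changes.

1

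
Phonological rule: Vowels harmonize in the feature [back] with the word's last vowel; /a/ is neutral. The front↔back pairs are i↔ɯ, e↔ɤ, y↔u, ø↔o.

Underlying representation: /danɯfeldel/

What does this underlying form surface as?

/ɯ/ harmonizes with /e/ ([-back]) → [i]

[danifeldel]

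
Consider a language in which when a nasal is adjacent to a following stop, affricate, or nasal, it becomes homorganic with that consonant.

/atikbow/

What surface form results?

no segment meets the rule's conditions; no change.

[atikbow]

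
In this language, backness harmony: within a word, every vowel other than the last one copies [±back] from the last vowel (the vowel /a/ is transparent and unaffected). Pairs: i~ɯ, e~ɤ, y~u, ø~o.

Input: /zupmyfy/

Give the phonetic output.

[zypmyfy]

/u/ harmonizes with /y/ ([-back]) → [y]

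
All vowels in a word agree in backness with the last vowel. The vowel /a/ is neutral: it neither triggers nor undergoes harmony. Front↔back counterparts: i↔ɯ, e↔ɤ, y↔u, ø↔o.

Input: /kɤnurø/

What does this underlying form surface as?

[kenyrø]

/ɤ/ harmonizes with /ø/ ([-back]) → [e]
/u/ harmonizes with /ø/ ([-back]) → [y]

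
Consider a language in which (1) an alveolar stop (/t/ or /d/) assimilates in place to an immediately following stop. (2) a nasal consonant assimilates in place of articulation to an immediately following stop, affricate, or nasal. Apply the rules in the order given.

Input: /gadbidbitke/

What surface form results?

[gabbibbikke]

Rule 1: /d/ before /b/ (labial) → [b]
Rule 1: /d/ before /b/ (labial) → [b]
Rule 1: /t/ before /k/ (velar) → [k]
After rule 1: gabbibbikke
Rule 2: no segment meets the rule's conditions; no change.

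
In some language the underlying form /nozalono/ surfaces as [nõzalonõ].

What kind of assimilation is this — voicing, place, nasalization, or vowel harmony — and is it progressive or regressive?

nasalization, progressive

/o/→[õ] /o/→[õ].
Each target copies a feature from the preceding segment, so the direction is progressive.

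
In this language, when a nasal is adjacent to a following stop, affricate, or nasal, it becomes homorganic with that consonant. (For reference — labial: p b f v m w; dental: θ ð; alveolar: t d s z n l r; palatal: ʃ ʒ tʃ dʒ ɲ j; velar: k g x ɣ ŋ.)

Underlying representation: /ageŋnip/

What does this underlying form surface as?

[agennip]

/ŋ/ before /n/ (alveolar) → [n]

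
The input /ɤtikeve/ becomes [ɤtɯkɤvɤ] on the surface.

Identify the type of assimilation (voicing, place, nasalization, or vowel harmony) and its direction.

/i/→[ɯ] /e/→[ɤ] /e/→[ɤ].
Vowels agree with the first vowel, so the harmony is progressive.

vowel harmony, progressive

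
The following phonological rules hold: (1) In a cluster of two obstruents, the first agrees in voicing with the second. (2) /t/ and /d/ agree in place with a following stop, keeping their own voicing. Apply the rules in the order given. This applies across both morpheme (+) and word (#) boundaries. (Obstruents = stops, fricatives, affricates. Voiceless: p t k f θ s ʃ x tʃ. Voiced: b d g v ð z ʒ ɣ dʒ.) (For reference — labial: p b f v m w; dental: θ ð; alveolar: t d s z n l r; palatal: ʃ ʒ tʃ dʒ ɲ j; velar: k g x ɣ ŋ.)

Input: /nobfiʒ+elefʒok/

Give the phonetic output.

Rule 1: /b/ before /f/ (voiceless) → [p]
Rule 1: /f/ before /ʒ/ (voiced) → [v]
After rule 1: nopfiʒ+elevʒok
Rule 2: no segment meets the rule's conditions; no change.

[nopfiʒ+elevʒok]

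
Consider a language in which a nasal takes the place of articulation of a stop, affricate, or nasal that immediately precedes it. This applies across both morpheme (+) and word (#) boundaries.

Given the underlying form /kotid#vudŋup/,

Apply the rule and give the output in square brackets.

[kotid#vudnup]

/ŋ/ after /d/ (alveolar) → [n]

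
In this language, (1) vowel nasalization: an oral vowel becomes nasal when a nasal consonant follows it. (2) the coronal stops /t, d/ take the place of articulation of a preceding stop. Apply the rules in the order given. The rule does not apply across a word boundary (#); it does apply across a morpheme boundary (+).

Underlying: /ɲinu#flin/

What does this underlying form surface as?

Rule 1: /i/ before nasal /n/ → [ĩ]
Rule 1: /i/ before nasal /n/ → [ĩ]
After rule 1: ɲĩnu#flĩn
Rule 2: no segment meets the rule's conditions; no change.

[ɲĩnu#flĩn]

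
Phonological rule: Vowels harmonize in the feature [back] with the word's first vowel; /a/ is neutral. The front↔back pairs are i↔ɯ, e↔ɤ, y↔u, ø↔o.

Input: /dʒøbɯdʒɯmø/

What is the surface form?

[dʒøbidʒimø]

/ɯ/ harmonizes with /ø/ ([-back]) → [i]
/ɯ/ harmonizes with /ø/ ([-back]) → [i]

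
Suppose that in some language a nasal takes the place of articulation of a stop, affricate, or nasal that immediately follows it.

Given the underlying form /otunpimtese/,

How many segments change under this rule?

/n/ before /p/ (labial) → [m]
/m/ before /t/ (alveolar) → [n]
2 segments change.

2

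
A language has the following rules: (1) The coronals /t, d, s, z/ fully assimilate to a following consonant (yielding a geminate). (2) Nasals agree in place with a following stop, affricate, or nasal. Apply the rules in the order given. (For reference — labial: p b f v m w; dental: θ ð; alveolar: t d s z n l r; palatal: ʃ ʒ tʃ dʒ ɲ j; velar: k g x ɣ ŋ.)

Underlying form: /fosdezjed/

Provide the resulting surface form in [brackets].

Rule 1: /s/ before /d/ → [d] (total assimilation)
Rule 1: /z/ before /j/ → [j] (total assimilation)
After rule 1: foddejjed
Rule 2: no segment meets the rule's conditions; no change.

[foddejjed]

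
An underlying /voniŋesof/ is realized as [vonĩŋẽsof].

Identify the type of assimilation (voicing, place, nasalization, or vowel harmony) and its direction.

/i/→[ĩ] /e/→[ẽ].
Each target copies a feature from the preceding segment, so the direction is progressive.

nasalization, progressive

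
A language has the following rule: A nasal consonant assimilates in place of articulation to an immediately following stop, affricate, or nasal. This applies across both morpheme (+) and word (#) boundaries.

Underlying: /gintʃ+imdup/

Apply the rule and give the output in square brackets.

/n/ before /tʃ/ (palatal) → [ɲ]
/m/ before /d/ (alveolar) → [n]

[giɲtʃ+indup]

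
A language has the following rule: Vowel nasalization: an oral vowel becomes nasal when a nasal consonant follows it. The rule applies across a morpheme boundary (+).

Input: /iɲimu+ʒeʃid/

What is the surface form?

/i/ before nasal /ɲ/ → [ĩ]
/i/ before nasal /m/ → [ĩ]

[ĩɲĩmu+ʒeʃid]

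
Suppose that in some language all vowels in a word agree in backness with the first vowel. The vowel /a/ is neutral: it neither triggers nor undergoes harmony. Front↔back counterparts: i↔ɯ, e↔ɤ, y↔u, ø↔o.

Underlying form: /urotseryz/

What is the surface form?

/e/ harmonizes with /u/ ([+back]) → [ɤ]
/y/ harmonizes with /u/ ([+back]) → [u]

[urotsɤruz]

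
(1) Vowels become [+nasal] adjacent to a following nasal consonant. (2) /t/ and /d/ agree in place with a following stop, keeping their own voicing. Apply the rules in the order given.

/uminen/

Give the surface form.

[ũmĩnẽn]

Rule 1: /u/ before nasal /m/ → [ũ]
Rule 1: /i/ before nasal /n/ → [ĩ]
Rule 1: /e/ before nasal /n/ → [ẽ]
After rule 1: ũmĩnẽn
Rule 2: no segment meets the rule's conditions; no change.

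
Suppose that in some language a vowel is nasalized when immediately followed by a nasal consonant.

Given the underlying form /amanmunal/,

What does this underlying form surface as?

[ãmãnmũnal]

/a/ before nasal /m/ → [ã]
/a/ before nasal /n/ → [ã]
/u/ before nasal /n/ → [ũ]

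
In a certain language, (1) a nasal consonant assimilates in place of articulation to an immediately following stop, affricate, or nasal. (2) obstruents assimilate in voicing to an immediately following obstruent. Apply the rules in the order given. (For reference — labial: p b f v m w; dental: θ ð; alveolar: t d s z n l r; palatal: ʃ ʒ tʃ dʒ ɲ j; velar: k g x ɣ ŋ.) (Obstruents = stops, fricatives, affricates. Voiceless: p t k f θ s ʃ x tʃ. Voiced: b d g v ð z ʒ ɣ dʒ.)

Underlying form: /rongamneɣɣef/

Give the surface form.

[roŋganneɣɣef]

Rule 1: /n/ before /g/ (velar) → [ŋ]
Rule 1: /m/ before /n/ (alveolar) → [n]
After rule 1: roŋganneɣɣef
Rule 2: no segment meets the rule's conditions; no change.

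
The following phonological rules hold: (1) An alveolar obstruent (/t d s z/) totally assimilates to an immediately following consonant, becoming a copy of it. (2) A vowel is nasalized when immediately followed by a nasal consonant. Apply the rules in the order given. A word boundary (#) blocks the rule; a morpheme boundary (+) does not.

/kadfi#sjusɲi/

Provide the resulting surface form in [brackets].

Rule 1: /d/ before /f/ → [f] (total assimilation)
Rule 1: /s/ before /j/ → [j] (total assimilation)
Rule 1: /s/ before /ɲ/ → [ɲ] (total assimilation)
After rule 1: kaffi#jjuɲɲi
Rule 2: /u/ before nasal /ɲ/ → [ũ]

[kaffi#jjũɲɲi]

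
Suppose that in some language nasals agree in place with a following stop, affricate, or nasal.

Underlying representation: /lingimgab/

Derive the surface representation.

[liŋgiŋgab]

/n/ before /g/ (velar) → [ŋ]
/m/ before /g/ (velar) → [ŋ]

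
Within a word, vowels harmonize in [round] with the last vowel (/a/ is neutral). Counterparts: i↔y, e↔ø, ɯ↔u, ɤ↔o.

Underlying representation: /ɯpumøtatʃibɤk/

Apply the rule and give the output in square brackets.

/u/ harmonizes with /ɤ/ ([-round]) → [ɯ]
/ø/ harmonizes with /ɤ/ ([-round]) → [e]

[ɯpɯmetatʃibɤk]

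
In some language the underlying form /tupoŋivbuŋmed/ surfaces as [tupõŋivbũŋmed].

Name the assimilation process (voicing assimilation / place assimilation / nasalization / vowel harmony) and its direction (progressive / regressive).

nasalization, regressive

/o/→[õ] /u/→[ũ].
Each target copies a feature from the following segment, so the direction is regressive.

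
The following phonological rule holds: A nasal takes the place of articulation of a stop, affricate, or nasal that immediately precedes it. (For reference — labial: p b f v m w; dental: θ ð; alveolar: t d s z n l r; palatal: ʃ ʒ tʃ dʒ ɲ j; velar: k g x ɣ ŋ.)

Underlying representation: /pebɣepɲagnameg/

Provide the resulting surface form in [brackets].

/ɲ/ after /p/ (labial) → [m]
/n/ after /g/ (velar) → [ŋ]

[pebɣepmagŋameg]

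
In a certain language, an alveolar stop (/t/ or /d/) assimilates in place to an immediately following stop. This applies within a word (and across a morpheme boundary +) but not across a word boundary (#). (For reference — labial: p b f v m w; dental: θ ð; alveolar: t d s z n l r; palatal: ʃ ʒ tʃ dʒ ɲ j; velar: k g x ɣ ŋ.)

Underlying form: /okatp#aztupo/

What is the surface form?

/t/ before /p/ (labial) → [p]

[okapp#aztupo]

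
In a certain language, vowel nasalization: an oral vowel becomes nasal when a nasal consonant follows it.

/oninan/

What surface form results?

[õnĩnãn]

/o/ before nasal /n/ → [õ]
/i/ before nasal /n/ → [ĩ]
/a/ before nasal /n/ → [ã]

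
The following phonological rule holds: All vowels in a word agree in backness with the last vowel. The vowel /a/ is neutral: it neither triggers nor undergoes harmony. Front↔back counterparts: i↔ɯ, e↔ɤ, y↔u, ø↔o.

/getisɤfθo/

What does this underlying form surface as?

[gɤtɯsɤfθo]

/e/ harmonizes with /o/ ([+back]) → [ɤ]
/i/ harmonizes with /o/ ([+back]) → [ɯ]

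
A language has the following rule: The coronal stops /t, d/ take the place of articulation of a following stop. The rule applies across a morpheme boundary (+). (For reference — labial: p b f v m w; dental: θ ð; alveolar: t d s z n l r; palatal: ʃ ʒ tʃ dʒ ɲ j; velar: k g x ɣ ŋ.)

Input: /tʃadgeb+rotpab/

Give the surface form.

[tʃaggeb+roppab]

/d/ before /g/ (velar) → [g]
/t/ before /p/ (labial) → [p]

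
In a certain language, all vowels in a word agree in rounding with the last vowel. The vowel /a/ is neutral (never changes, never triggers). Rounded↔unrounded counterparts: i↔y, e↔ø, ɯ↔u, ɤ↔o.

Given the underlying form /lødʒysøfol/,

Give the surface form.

no segment meets the rule's conditions; no change.

[lødʒysøfol]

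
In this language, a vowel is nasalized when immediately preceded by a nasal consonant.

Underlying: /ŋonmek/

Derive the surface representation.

/o/ after nasal /ŋ/ → [õ]
/e/ after nasal /m/ → [ẽ]

[ŋõnmẽk]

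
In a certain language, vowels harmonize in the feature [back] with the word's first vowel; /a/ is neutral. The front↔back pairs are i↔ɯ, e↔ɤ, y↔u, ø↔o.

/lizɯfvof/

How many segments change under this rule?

2

/ɯ/ harmonizes with /i/ ([-back]) → [i]
/o/ harmonizes with /i/ ([-back]) → [ø]
2 segments change.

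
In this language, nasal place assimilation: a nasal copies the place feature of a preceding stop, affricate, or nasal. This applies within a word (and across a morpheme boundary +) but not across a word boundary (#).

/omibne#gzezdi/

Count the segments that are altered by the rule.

1

/n/ after /b/ (labial) → [m]
1 segment changes.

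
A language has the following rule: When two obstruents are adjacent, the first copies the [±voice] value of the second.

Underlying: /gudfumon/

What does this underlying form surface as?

[gutfumon]

/d/ before /f/ (voiceless) → [t]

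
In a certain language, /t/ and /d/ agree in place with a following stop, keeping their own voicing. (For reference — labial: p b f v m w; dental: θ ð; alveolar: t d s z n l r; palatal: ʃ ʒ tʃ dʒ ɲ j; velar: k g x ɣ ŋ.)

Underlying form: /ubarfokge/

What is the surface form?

[ubarfokge]

no segment meets the rule's conditions; no change.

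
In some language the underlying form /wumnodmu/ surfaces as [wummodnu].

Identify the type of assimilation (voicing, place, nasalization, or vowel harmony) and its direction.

place assimilation, progressive

/n/→[m] /m/→[n].
Each target copies a feature from the preceding segment, so the direction is progressive.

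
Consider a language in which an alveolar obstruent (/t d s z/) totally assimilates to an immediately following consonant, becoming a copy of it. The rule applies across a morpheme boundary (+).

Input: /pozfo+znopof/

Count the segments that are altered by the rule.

/z/ before /f/ → [f] (total assimilation)
/z/ before /n/ → [n] (total assimilation)
2 segments change.

2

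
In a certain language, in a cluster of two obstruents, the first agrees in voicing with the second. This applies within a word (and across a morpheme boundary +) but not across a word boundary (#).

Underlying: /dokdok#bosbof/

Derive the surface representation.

/k/ before /d/ (voiced) → [g]
/s/ before /b/ (voiced) → [z]

[dogdok#bozbof]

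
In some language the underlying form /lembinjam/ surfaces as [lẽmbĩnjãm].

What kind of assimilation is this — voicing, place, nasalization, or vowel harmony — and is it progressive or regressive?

nasalization, regressive

/e/→[ẽ] /i/→[ĩ] /a/→[ã].
Each target copies a feature from the following segment, so the direction is regressive.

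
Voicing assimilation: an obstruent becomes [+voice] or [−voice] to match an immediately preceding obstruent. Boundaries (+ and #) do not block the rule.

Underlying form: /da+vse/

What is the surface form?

[da+vze]

/s/ after /v/ (voiced) → [z]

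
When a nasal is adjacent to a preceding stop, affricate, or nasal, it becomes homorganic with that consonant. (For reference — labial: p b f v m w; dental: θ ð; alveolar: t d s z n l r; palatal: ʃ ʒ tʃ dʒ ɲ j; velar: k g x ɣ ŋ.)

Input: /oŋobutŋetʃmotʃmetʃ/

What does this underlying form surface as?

/ŋ/ after /t/ (alveolar) → [n]
/m/ after /tʃ/ (palatal) → [ɲ]
/m/ after /tʃ/ (palatal) → [ɲ]

[oŋobutnetʃɲotʃɲetʃ]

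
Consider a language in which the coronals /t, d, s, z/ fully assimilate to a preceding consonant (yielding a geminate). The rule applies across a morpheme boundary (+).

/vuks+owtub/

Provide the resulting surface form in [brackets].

[vukk+owwub]

/s/ after /k/ → [k] (total assimilation)
/t/ after /w/ → [w] (total assimilation)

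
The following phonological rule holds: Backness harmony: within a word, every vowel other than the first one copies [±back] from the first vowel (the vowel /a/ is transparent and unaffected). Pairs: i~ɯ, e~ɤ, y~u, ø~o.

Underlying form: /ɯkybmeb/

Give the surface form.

/y/ harmonizes with /ɯ/ ([+back]) → [u]
/e/ harmonizes with /ɯ/ ([+back]) → [ɤ]

[ɯkubmɤb]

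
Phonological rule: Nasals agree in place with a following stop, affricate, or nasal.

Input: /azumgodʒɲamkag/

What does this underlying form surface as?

[azuŋgodʒɲaŋkag]

/m/ before /g/ (velar) → [ŋ]
/m/ before /k/ (velar) → [ŋ]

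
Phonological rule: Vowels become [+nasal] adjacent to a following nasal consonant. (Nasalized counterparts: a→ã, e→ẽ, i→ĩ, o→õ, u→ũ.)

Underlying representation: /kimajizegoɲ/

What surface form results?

[kĩmajizegõɲ]

/i/ before nasal /m/ → [ĩ]
/o/ before nasal /ɲ/ → [õ]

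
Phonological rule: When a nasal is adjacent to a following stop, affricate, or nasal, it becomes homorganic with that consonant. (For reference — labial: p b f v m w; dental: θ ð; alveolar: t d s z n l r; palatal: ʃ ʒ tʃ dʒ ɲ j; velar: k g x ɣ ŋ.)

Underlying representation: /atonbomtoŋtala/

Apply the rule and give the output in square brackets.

[atombontontala]

/n/ before /b/ (labial) → [m]
/m/ before /t/ (alveolar) → [n]
/ŋ/ before /t/ (alveolar) → [n]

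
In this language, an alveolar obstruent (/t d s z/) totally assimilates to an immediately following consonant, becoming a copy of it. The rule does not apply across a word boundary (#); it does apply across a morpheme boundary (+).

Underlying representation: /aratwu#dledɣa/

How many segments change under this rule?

/t/ before /w/ → [w] (total assimilation)
/d/ before /l/ → [l] (total assimilation)
/d/ before /ɣ/ → [ɣ] (total assimilation)
3 segments change.

3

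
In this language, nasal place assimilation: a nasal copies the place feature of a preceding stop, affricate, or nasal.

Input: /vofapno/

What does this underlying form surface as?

[vofapmo]

/n/ after /p/ (labial) → [m]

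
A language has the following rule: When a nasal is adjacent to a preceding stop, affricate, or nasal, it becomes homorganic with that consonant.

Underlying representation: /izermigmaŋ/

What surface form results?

[izermigŋaŋ]

/m/ after /g/ (velar) → [ŋ]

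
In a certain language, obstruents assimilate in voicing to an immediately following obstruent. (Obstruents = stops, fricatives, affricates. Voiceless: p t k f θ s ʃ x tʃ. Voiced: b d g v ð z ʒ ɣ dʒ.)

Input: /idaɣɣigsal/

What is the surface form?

[idaɣɣiksal]

/g/ before /s/ (voiceless) → [k]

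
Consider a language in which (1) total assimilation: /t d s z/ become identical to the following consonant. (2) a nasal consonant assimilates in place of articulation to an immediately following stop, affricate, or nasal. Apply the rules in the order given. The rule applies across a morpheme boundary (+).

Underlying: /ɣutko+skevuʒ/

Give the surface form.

Rule 1: /t/ before /k/ → [k] (total assimilation)
Rule 1: /s/ before /k/ → [k] (total assimilation)
After rule 1: ɣukko+kkevuʒ
Rule 2: no segment meets the rule's conditions; no change.

[ɣukko+kkevuʒ]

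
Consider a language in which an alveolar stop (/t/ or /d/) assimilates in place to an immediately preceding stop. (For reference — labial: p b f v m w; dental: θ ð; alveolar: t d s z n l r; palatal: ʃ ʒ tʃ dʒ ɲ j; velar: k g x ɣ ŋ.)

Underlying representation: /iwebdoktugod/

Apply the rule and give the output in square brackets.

[iwebbokkugod]

/d/ after /b/ (labial) → [b]
/t/ after /k/ (velar) → [k]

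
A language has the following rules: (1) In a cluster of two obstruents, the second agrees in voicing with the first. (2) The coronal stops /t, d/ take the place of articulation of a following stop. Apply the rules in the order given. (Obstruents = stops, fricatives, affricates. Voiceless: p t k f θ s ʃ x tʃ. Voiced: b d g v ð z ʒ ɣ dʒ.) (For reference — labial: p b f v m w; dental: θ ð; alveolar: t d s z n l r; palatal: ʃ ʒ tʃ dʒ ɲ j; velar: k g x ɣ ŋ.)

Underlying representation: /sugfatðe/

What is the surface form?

[sugvatθe]

Rule 1: /f/ after /g/ (voiced) → [v]
Rule 1: /ð/ after /t/ (voiceless) → [θ]
After rule 1: sugvatθe
Rule 2: no segment meets the rule's conditions; no change.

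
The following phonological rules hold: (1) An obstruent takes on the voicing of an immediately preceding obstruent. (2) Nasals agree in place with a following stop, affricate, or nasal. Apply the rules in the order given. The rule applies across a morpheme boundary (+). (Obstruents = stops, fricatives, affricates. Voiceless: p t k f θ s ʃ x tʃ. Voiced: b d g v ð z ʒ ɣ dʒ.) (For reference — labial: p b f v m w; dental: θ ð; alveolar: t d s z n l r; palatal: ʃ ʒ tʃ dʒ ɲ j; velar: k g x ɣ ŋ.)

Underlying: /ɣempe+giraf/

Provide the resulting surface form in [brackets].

Rule 1: no segment meets the rule's conditions; no change.
After rule 1: ɣempe+giraf
Rule 2: no segment meets the rule's conditions; no change.

[ɣempe+giraf]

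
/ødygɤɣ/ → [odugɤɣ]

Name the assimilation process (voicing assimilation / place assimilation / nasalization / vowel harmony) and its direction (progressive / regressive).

vowel harmony, regressive

/ø/→[o] /y/→[u].
Vowels agree with the last vowel, so the harmony is regressive.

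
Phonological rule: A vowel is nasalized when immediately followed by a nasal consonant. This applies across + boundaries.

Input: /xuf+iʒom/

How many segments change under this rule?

1

/o/ before nasal /m/ → [õ]
1 segment changes.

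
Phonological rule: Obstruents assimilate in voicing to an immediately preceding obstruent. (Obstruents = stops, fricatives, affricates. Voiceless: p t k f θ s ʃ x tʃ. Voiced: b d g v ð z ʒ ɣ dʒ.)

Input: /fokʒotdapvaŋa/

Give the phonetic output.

[fokʃottapfaŋa]

/ʒ/ after /k/ (voiceless) → [ʃ]
/d/ after /t/ (voiceless) → [t]
/v/ after /p/ (voiceless) → [f]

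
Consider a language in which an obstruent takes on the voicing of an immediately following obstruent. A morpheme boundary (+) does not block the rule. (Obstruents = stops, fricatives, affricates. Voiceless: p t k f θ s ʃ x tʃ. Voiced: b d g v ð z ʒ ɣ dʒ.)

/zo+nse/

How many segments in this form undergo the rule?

No segment meets the rule's conditions.

0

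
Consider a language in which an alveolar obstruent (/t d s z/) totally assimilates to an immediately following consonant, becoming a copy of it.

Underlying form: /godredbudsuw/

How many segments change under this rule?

3

/d/ before /r/ → [r] (total assimilation)
/d/ before /b/ → [b] (total assimilation)
/d/ before /s/ → [s] (total assimilation)
3 segments change.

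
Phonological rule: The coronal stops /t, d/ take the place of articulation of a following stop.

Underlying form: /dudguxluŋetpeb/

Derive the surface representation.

/d/ before /g/ (velar) → [g]
/t/ before /p/ (labial) → [p]

[dugguxluŋeppeb]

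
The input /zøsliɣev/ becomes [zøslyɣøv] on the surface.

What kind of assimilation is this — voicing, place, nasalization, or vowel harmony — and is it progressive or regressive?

vowel harmony, progressive

/i/→[y] /e/→[ø].
Vowels agree with the first vowel, so the harmony is progressive.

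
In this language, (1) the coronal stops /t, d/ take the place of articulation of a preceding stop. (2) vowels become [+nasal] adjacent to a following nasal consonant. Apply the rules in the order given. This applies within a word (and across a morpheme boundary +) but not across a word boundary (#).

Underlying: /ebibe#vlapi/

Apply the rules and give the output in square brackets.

[ebibe#vlapi]

Rule 1: no segment meets the rule's conditions; no change.
After rule 1: ebibe#vlapi
Rule 2: no segment meets the rule's conditions; no change.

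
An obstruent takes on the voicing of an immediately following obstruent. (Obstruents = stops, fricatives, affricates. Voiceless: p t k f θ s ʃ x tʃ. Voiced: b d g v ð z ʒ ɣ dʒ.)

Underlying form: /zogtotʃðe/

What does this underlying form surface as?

/g/ before /t/ (voiceless) → [k]
/tʃ/ before /ð/ (voiced) → [dʒ]

[zoktodʒðe]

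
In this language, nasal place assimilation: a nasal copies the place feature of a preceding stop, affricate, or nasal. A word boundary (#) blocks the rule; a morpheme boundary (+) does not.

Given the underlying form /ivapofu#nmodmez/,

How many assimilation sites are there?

/m/ after /n/ (alveolar) → [n]
/m/ after /d/ (alveolar) → [n]
2 segments change.

2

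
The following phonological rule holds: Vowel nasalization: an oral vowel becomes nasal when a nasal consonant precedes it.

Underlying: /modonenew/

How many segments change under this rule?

/o/ after nasal /m/ → [õ]
/e/ after nasal /n/ → [ẽ]
/e/ after nasal /n/ → [ẽ]
3 segments change.

3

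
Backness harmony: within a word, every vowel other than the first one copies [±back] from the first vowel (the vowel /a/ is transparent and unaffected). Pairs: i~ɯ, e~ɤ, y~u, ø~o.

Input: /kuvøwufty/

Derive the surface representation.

/ø/ harmonizes with /u/ ([+back]) → [o]
/y/ harmonizes with /u/ ([+back]) → [u]

[kuvowuftu]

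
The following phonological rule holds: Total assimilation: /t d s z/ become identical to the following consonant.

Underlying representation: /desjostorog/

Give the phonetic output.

[dejjottorog]

/s/ before /j/ → [j] (total assimilation)
/s/ before /t/ → [t] (total assimilation)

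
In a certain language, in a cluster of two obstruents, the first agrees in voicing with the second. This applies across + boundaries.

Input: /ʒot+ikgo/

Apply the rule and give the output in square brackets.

[ʒot+iggo]

/k/ before /g/ (voiced) → [g]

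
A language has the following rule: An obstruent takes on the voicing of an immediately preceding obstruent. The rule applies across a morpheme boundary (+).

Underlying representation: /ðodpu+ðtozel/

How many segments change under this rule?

/p/ after /d/ (voiced) → [b]
/t/ after /ð/ (voiced) → [d]
2 segments change.

2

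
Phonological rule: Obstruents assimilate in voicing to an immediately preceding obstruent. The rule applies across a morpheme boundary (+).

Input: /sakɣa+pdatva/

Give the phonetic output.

[sakxa+ptatfa]

/ɣ/ after /k/ (voiceless) → [x]
/d/ after /p/ (voiceless) → [t]
/v/ after /t/ (voiceless) → [f]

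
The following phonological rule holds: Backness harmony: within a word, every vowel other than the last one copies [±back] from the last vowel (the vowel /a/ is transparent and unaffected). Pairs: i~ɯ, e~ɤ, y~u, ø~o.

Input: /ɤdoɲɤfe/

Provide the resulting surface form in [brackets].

/ɤ/ harmonizes with /e/ ([-back]) → [e]
/o/ harmonizes with /e/ ([-back]) → [ø]
/ɤ/ harmonizes with /e/ ([-back]) → [e]

[edøɲefe]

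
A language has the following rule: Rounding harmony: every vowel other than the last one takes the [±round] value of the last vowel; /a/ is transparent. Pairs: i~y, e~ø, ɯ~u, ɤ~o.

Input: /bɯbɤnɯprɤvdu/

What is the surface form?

/ɯ/ harmonizes with /u/ ([+round]) → [u]
/ɤ/ harmonizes with /u/ ([+round]) → [o]
/ɯ/ harmonizes with /u/ ([+round]) → [u]
/ɤ/ harmonizes with /u/ ([+round]) → [o]

[bubonuprovdu]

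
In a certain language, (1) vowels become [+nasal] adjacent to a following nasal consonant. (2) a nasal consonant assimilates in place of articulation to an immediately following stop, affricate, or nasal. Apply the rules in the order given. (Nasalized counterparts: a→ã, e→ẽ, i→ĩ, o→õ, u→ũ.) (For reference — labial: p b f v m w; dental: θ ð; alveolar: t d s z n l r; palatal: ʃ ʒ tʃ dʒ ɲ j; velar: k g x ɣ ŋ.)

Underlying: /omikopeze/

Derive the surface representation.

Rule 1: /o/ before nasal /m/ → [õ]
After rule 1: õmikopeze
Rule 2: no segment meets the rule's conditions; no change.

[õmikopeze]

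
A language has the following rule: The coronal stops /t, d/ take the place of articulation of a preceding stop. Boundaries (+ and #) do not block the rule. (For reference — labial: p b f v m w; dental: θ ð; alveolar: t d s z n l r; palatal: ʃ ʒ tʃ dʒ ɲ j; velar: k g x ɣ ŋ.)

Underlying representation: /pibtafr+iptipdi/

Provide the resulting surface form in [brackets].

/t/ after /b/ (labial) → [p]
/t/ after /p/ (labial) → [p]
/d/ after /p/ (labial) → [b]

[pibpafr+ippipbi]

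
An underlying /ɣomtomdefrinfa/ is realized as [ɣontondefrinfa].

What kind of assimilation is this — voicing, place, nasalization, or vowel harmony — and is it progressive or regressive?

/m/→[n] /m/→[n].
Each target copies a feature from the following segment, so the direction is regressive.

place assimilation, regressive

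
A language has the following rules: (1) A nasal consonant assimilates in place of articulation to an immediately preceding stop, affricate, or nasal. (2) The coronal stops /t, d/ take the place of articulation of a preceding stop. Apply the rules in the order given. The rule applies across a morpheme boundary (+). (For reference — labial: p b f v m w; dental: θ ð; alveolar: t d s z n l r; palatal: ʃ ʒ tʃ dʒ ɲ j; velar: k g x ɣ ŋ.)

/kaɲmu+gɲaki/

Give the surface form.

[kaɲɲu+gŋaki]

Rule 1: /m/ after /ɲ/ (palatal) → [ɲ]
Rule 1: /ɲ/ after /g/ (velar) → [ŋ]
After rule 1: kaɲɲu+gŋaki
Rule 2: no segment meets the rule's conditions; no change.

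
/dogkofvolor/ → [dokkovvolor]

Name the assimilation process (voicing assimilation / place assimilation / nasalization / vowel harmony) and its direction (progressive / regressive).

voicing assimilation, regressive

/g/→[k] /f/→[v].
Each target copies a feature from the following segment, so the direction is regressive.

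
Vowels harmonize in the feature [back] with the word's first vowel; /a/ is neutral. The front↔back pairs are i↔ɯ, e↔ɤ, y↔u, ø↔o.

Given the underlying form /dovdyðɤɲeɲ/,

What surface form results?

/y/ harmonizes with /o/ ([+back]) → [u]
/e/ harmonizes with /o/ ([+back]) → [ɤ]

[dovduðɤɲɤɲ]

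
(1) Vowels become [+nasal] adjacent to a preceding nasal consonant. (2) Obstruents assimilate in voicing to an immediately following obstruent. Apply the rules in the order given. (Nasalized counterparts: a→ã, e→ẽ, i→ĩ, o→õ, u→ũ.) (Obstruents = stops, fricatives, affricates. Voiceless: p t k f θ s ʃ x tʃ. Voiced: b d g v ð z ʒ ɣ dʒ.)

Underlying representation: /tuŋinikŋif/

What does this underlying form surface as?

Rule 1: /i/ after nasal /ŋ/ → [ĩ]
Rule 1: /i/ after nasal /n/ → [ĩ]
Rule 1: /i/ after nasal /ŋ/ → [ĩ]
After rule 1: tuŋĩnĩkŋĩf
Rule 2: no segment meets the rule's conditions; no change.

[tuŋĩnĩkŋĩf]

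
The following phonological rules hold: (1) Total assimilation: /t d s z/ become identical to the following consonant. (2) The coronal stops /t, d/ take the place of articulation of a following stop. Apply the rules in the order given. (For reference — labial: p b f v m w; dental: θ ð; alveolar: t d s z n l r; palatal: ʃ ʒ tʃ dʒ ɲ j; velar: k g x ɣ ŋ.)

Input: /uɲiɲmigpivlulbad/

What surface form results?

Rule 1: no segment meets the rule's conditions; no change.
After rule 1: uɲiɲmigpivlulbad
Rule 2: no segment meets the rule's conditions; no change.

[uɲiɲmigpivlulbad]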